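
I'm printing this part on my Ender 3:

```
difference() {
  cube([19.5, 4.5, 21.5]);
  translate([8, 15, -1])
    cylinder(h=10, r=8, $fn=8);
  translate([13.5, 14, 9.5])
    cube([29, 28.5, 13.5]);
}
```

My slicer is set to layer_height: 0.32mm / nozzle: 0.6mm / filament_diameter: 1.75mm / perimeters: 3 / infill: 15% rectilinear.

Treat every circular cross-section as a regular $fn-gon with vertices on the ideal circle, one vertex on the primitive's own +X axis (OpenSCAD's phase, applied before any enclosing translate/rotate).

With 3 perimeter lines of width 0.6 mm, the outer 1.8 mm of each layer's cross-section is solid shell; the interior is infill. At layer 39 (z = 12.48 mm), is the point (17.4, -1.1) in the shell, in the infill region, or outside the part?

outside

At z = 12.48 mm: the cube (footprint 19.5×4.5) is included at this height; the cylinder at (8, 15) is not intersected at this z (z outside [-1, 9]); the cube at (13.5, 14) (footprint 29×28.5) is included at this height; Subtracting the remaining from the first: starting from the 19.5×4.5 cube, the 29×28.5 cube at (13.5, 14) misses the remaining region (no effect) — 1 connected region. Overall, the cross-section is a single solid region. The nearest boundary edge runs (19.50, 0.00)→(0.00, 0.00); distance from the point to it = 1.10 mm. The point is not inside any of the regions above, so it lies outside the cross-section (1.10 mm from the nearest boundary).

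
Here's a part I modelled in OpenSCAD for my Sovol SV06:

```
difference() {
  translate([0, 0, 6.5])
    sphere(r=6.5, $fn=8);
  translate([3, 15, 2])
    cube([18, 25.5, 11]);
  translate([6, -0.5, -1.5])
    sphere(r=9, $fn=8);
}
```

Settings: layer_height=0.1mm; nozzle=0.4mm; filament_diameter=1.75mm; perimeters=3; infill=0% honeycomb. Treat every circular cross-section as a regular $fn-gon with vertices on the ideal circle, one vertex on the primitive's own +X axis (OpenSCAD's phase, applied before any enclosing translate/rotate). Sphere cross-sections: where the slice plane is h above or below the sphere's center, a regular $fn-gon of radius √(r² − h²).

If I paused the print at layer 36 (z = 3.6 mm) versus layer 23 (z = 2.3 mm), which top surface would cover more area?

layer 36 (z = 3.6 mm)

Layer 36 (z = 3.6): the r=6.5 sphere slices to a regular 8-gon of circumradius 5.817 (√(r²−h²) with h=2.9 from center) (area = (8/2)·5.817²·sin(360°/8) = 95.71 mm²); the cube at (3, 15) is present — its section is the full 18×25.5 rectangle (area 459.00 mm²); the r=9 sphere at (6, -0.5) contributes a regular 8-gon of circumradius √(9²−5.1²) = 7.416 (area = (8/2)·7.416²·sin(360°/8) = 155.54 mm²); Subtracting the remaining from the first: starting from the r=6.5 sphere (95.71 mm²), the 18×25.5 cube at (3, 15) misses the remaining region (no effect); the r=9 sphere at (6, -0.5) partially overlaps it — only the 50.32 mm² overlap (of its 155.54 mm²) is removed, clipping the outline — area = 45.39 mm². So its area = 45.39 mm². Layer 23 (z = 2.3): the r=6.5 sphere slices to a regular 8-gon of circumradius 4.961 (√(r²−h²) with h=4.2 from center) (area = (8/2)·4.961²·sin(360°/8) = 69.61 mm²); the cube at (3, 15) (footprint 18×25.5) is included at this height (area 459.00 mm²); the sphere at (6, -0.5): section is a regular 8-gon, circumradius = √(r²−h²) = √(9²−3.8²) = 8.158 (area = (8/2)·8.158²·sin(360°/8) = 188.26 mm²); Subtracting the remaining from the first: starting from the r=6.5 sphere (69.61 mm²), the 18×25.5 cube at (3, 15) misses the remaining region (no effect); the r=9 sphere at (6, -0.5) partially overlaps it — only the 45.90 mm² overlap (of its 188.26 mm²) is removed, clipping the outline — area = 23.71 mm². So its area = 23.71 mm². Layer 36 is larger (45.39 vs 23.71 mm²).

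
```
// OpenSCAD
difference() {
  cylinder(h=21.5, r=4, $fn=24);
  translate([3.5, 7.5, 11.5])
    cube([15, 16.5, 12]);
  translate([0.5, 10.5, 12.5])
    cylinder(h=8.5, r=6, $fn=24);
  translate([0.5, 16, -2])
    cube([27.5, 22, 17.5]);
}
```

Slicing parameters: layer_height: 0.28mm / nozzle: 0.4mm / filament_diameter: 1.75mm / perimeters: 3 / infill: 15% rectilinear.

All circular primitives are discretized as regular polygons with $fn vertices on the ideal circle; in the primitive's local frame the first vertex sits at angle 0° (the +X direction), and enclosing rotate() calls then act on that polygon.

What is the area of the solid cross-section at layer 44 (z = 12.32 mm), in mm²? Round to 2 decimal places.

49.69 mm²

At z = 12.32 mm: the cylinder: section is a regular 24-gon, circumradius r=4 (area = (24/2)·4.000²·sin(360°/24) = 49.69 mm²); the cube at (3.5, 7.5) is present — its section is the full 15×16.5 rectangle (area 247.50 mm²); the cylinder at (0.5, 10.5) is not intersected at this z (z outside [12.5, 21]); the cube at (0.5, 16) is present — its section is the full 27.5×22 rectangle (area 605.00 mm²); After the difference (first − rest): starting from the r=4 cylinder (49.69 mm²), the 15×16.5 cube at (3.5, 7.5) misses the remaining region (no effect); the 27.5×22 cube at (0.5, 16) misses the remaining region (no effect) — area = 49.69 mm². Overall, the cross-section is a single solid region. Net area = 49.69 mm².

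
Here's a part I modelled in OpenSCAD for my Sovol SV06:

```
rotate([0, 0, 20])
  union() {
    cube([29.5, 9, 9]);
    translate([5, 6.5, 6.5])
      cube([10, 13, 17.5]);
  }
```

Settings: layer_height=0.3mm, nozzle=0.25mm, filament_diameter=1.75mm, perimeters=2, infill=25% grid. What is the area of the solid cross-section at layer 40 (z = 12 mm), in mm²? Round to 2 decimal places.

At z = 12 mm: the cube is absent (z outside [0, 9]); the 10×13 cube at (5, 6.5) contributes its full rectangle (area 130.00 mm²); Taking the union: only the 10×13 cube at (5, 6.5) is present, so the union is just that shape — area = 130.00 mm²; (whole slice rotated 20° about Z — lengths, areas and connectivity unchanged). Overall, the cross-section is a single solid region. Net area = 130.00 mm².

130.00 mm²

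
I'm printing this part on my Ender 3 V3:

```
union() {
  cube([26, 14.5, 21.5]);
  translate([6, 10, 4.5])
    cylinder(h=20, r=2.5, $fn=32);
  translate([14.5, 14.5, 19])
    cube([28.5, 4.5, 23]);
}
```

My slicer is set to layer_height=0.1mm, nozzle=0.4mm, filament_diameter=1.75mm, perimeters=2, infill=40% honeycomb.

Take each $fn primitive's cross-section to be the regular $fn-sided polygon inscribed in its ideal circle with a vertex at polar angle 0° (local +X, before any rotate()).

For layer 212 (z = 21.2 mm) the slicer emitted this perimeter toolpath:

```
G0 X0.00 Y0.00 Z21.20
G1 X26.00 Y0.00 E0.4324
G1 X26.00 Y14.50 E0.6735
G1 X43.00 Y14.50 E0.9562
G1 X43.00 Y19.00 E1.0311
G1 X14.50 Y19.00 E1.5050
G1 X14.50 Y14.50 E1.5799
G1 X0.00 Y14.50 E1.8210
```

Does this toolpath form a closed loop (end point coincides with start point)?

Start point (G0): (0.00, 0.00). End point (last G1): the path does not return to the start — open.

no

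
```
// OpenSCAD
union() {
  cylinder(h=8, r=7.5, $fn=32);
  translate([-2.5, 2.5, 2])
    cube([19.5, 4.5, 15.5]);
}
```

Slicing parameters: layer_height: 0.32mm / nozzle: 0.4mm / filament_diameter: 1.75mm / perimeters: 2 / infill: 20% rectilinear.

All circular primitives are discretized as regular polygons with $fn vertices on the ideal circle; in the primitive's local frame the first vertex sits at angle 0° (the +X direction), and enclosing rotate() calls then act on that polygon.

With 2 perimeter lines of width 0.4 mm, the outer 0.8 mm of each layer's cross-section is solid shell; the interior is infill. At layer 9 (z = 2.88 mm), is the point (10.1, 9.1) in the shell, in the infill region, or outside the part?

outside

At z = 2.88 mm: the r=7.5 cylinder gives a regular 32-gon of circumradius 7.5 (constant along its height); the 19.5×4.5 cube at (-2.5, 2.5) contributes its full rectangle; Taking the union: the regions partially overlap (shared area 35.98 mm²), so overlapping operands fuse into one piece — 1 connected region. Overall, the cross-section is a single solid region. The nearest boundary edge runs (2.64, 7.00)→(17.00, 7.00); distance from the point to it = 2.10 mm. The point is not inside any of the regions above, so it lies outside the cross-section (2.10 mm from the nearest boundary).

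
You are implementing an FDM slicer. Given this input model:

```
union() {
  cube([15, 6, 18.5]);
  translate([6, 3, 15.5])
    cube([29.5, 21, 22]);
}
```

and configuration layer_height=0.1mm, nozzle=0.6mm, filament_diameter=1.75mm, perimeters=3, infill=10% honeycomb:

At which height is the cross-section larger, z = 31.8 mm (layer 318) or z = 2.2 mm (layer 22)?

Layer 318 (z = 31.8): the cube is absent (z outside [0, 18.5]); the cube at (6, 3) (footprint 29.5×21) is included at this height (area 619.50 mm²); Combining (union): only the 29.5×21 cube at (6, 3) is present, so the union is just that shape — area = 619.50 mm². So its area = 619.50 mm². Layer 22 (z = 2.2): the 15×6 cube contributes its full rectangle (area 90.00 mm²); the cube at (6, 3) does not reach this height (z outside [15.5, 37.5]); Merging all regions: only the 15×6 cube is present, so the union is just that shape — area = 90.00 mm². So its area = 90.00 mm². Layer 318 is larger (619.50 vs 90.00 mm²).

layer 318 (z = 31.8 mm)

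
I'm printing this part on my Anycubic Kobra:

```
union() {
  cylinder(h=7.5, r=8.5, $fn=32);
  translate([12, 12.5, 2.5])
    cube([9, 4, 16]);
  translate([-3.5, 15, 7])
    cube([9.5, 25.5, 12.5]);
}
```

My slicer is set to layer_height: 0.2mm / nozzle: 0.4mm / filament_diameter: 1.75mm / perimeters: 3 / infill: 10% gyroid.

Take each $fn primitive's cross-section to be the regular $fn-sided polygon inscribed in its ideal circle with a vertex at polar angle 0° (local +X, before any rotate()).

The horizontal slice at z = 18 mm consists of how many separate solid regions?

2

At z = 18 mm: the cylinder is absent (z outside [0, 7.5]); the 9×4 cube at (12, 12.5) contributes its full rectangle; the 9.5×25.5 cube at (-3.5, 15) contributes its full rectangle; Combining (union): the 2 present regions are separate (no shared area or edge), so areas and boundary lengths simply add and each stays a separate island — 2 connected regions. The result has 2 disconnected regions.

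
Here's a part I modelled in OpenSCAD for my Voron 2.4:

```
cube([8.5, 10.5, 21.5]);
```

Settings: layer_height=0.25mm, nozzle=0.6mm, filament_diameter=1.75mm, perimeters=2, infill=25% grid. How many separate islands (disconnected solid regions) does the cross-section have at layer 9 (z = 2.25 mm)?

1

At z = 2.25 mm: the 8.5×10.5 cube contributes its full rectangle. Overall, the cross-section is a single solid region. Island count = 1.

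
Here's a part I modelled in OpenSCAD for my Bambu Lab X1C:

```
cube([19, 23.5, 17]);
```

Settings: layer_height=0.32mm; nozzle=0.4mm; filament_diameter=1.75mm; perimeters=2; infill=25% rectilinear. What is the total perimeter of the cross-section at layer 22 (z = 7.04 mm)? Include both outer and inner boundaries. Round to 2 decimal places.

85.00 mm

At z = 7.04 mm: the cube is present — its section is the full 19×23.5 rectangle (perimeter 85.00 mm). Overall, the cross-section is a single solid region. Total boundary length (outer) = 85.00 mm.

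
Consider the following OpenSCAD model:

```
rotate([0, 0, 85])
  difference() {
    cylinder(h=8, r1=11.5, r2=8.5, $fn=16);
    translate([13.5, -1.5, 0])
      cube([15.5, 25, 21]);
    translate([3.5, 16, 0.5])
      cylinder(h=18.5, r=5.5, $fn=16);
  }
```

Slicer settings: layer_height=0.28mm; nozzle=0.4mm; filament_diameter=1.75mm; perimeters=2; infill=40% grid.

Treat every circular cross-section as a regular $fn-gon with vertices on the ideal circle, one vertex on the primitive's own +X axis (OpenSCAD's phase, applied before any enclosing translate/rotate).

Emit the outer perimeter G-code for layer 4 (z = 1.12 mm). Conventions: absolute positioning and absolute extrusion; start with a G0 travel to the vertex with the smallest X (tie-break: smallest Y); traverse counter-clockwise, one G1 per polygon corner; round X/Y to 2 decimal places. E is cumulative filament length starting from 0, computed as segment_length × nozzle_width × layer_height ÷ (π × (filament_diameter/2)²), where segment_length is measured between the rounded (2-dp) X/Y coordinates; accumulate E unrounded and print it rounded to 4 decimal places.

At z = 1.12 mm: the cone (r1=11.5→r2=8.5) has section circumradius 11.080 here — a regular 16-gon; the 15.5×25 cube at (13.5, -1.5) contributes its full rectangle; the cylinder at (3.5, 16): section is a regular 16-gon, circumradius r=5.5; Subtracting the remaining from the first: starting from the cone, the 15.5×25 cube at (13.5, -1.5) misses the remaining region (no effect); the r=5.5 cylinder at (3.5, 16) misses the remaining region (no effect) — 1 connected region; (rotated 85° about Z; rotation is an isometry so areas/perimeters/island counts are preserved). The outline is a single polygon with 16 vertices. Extrusion per mm of travel: 0.4 × 0.28 / (π × 0.875²) = 0.046564. Accumulating E over each segment gives final E = 3.2215.

G0 X-11.04 Y0.97 Z1.12
G1 X-10.57 Y-3.33 E0.2014
G1 X-8.49 Y-7.12 E0.4027
G1 X-5.12 Y-9.83 E0.6041
G1 X-0.97 Y-11.04 E0.8054
G1 X3.33 Y-10.57 E1.0068
G1 X7.12 Y-8.49 E1.2081
G1 X9.83 Y-5.12 E1.4095
G1 X11.04 Y-0.97 E1.6108
G1 X10.57 Y3.33 E1.8122
G1 X8.49 Y7.12 E2.0135
G1 X5.12 Y9.83 E2.2149
G1 X0.97 Y11.04 E2.4161
G1 X-3.33 Y10.57 E2.6176
G1 X-7.12 Y8.49 E2.8189
G1 X-9.83 Y5.12 E3.0202
G1 X-11.04 Y0.97 E3.2215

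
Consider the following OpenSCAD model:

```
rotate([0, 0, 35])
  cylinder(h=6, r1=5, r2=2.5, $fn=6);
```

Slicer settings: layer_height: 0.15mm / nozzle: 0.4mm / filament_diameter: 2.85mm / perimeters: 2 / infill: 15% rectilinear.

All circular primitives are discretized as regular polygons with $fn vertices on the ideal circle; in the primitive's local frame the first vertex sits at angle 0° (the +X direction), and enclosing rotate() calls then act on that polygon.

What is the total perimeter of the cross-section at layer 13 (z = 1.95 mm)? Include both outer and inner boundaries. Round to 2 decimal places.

25.12 mm

At z = 1.95 mm: the cone (r1=5→r2=2.5) has section circumradius 4.188 here — a regular 6-gon (perimeter = 2·6·4.188·sin(180°/6) = 25.12 mm); (whole slice rotated 35° about Z — lengths, areas and connectivity unchanged). Overall, the cross-section is a single solid region. Total boundary length (outer) = 25.12 mm.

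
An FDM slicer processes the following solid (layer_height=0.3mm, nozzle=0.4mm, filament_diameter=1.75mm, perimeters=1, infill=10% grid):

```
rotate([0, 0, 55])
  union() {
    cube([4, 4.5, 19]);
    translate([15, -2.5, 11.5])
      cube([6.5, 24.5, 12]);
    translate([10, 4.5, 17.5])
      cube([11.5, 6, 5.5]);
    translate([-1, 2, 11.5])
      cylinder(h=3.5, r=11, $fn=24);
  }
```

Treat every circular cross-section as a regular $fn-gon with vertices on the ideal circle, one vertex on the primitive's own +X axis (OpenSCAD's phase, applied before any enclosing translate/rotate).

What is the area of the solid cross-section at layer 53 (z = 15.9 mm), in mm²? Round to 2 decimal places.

177.25 mm²

At z = 15.9 mm: the 4×4.5 cube contributes its full rectangle (area 18.00 mm²); the 6.5×24.5 cube at (15, -2.5) contributes its full rectangle (area 159.25 mm²); the cube at (10, 4.5) is not intersected at this z (z outside [17.5, 23]); the cylinder at (-1, 2) is not intersected at this z (z outside [11.5, 15]); Merging all regions: the 2 present regions are separate (no shared area or edge), so areas and boundary lengths simply add and each stays a separate island — area = 177.25 mm²; (rotated 55° about Z; rotation is an isometry so areas/perimeters/island counts are preserved). Overall, the cross-section has 2 separate islands. Net area = 177.25 mm².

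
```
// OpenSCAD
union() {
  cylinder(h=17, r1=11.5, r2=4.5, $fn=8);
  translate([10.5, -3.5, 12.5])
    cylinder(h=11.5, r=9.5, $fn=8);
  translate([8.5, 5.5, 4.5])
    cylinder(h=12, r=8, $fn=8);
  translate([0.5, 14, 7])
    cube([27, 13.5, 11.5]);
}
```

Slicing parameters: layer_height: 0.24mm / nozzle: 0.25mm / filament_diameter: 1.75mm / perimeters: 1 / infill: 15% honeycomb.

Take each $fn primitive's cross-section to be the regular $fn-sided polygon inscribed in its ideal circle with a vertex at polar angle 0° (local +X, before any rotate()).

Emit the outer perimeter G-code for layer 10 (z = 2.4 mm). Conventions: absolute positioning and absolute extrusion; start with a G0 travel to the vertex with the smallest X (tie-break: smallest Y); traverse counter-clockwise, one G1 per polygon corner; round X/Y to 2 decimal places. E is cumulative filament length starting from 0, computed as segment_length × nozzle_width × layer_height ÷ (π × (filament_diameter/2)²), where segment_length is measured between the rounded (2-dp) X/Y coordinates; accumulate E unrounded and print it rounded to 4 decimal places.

G0 X-10.51 Y0.00 Z2.40
G1 X-7.43 Y-7.43 E0.2006
G1 X0.00 Y-10.51 E0.4013
G1 X7.43 Y-7.43 E0.6019
G1 X10.51 Y0.00 E0.8025
G1 X7.43 Y7.43 E1.0032
G1 X0.00 Y10.51 E1.2038
G1 X-7.43 Y7.43 E1.4044
G1 X-10.51 Y0.00 E1.6051

At z = 2.4 mm: the cone: at t=0.141 of its height the radius interpolates to r₁+(r₂−r₁)t = 10.512, giving a regular 8-gon of that circumradius; the cylinder at (10.5, -3.5) is absent (z outside [12.5, 24]); the cylinder at (8.5, 5.5) is absent (z outside [4.5, 16.5]); the cube at (0.5, 14) does not reach this height (z outside [7, 18.5]); Taking the union: only the cone is present, so the union is just that shape — 1 connected region. The outline is a single polygon with 8 vertices. Extrusion per mm of travel: 0.25 × 0.24 / (π × 0.875²) = 0.024945. Accumulating E over each segment gives final E = 1.6051.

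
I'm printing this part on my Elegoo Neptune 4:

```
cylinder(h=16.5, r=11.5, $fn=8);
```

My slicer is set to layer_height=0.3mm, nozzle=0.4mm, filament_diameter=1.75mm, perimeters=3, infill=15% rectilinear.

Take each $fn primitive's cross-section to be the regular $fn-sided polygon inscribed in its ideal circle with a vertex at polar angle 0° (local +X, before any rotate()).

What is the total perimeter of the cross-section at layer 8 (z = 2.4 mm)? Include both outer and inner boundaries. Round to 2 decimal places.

At z = 2.4 mm: the r=11.5 cylinder gives a regular 8-gon of circumradius 11.5 (constant along its height) (perimeter = 2·8·11.500·sin(180°/8) = 70.41 mm). Overall, the cross-section is a single solid region. Total boundary length (outer) = 70.41 mm.

70.41 mm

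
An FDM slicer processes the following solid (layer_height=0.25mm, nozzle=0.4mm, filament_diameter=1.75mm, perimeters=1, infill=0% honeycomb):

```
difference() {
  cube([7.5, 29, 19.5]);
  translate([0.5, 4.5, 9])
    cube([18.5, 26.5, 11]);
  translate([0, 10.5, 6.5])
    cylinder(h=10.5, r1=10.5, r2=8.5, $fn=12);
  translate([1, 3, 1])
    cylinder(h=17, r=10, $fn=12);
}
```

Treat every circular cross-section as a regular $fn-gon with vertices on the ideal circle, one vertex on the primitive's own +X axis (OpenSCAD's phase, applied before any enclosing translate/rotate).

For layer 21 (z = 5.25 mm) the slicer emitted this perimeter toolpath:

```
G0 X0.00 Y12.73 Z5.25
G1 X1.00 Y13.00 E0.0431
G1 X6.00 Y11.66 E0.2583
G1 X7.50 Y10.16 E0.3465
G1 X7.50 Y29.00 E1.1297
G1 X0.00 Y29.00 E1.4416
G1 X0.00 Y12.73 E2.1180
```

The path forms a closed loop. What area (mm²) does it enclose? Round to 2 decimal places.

126.62 mm²

Apply the shoelace formula to the sequence of (X, Y) vertices; enclosed area = 126.62 mm².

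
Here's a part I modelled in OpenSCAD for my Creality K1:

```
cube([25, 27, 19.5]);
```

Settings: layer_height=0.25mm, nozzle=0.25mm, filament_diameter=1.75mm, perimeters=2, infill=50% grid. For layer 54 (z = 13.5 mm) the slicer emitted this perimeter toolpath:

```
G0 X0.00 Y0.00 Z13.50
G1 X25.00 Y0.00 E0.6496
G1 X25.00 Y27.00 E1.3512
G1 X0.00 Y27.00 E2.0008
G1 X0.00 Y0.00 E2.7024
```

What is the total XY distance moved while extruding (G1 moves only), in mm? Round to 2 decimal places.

Sum the Euclidean lengths of each G1 segment: total = 104.00 mm.

104.00 mm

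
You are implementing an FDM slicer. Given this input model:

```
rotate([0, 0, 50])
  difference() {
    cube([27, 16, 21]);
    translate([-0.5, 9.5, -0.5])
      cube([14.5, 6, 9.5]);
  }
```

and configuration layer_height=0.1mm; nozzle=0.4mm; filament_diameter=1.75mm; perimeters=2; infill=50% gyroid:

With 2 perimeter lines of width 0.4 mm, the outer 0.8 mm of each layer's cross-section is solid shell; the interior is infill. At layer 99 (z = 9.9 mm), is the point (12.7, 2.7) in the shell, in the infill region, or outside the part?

At z = 9.9 mm: the 27×16 cube contributes its full rectangle; the cube at (-0.5, 9.5) does not reach this height (z outside [-0.5, 9]); Subtracting the remaining from the first: none of the subtracted shapes is present at this height, so the 27×16 cube is unchanged — 1 connected region; (rotated 50° about Z; rotation is an isometry so areas/perimeters/island counts are preserved). Overall, the cross-section is a single solid region. Undo the 50° rotation: the query point maps to (10.232, -7.993) in the un-rotated model frame. The nearest boundary edge runs (0.00, 0.00)→(27.00, 0.00); distance from the point to it = 7.99 mm. The point is not inside any of the regions above, so it lies outside the cross-section (7.99 mm from the nearest boundary).

outside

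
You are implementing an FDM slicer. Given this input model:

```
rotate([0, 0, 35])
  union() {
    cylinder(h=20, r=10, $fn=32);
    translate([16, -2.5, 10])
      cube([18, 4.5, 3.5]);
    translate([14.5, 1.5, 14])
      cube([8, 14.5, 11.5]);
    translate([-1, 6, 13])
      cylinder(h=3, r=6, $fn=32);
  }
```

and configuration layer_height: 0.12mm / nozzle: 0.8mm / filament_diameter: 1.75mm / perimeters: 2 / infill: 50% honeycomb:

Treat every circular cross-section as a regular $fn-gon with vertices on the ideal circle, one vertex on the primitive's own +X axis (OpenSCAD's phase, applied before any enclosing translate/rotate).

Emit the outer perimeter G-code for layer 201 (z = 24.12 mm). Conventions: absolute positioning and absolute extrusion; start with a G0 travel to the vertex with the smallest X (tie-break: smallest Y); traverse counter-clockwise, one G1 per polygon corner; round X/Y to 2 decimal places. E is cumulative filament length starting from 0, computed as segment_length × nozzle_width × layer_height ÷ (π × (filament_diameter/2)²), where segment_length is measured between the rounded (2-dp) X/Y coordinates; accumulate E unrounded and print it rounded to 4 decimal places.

G0 X2.70 Y21.42 Z24.12
G1 X11.02 Y9.55 E0.5785
G1 X17.57 Y14.13 E0.8975
G1 X9.25 Y26.01 E1.4764
G1 X2.70 Y21.42 E1.7956

At z = 24.12 mm: the cylinder is absent (z outside [0, 20]); the cube at (16, -2.5) is absent (z outside [10, 13.5]); the 8×14.5 cube at (14.5, 1.5) contributes its full rectangle; the cylinder at (-1, 6) is absent (z outside [13, 16]); Taking the union: only the 8×14.5 cube at (14.5, 1.5) is present, so the union is just that shape — 1 connected region; (whole slice rotated 35° about Z — lengths, areas and connectivity unchanged). The outline is a single polygon with 4 vertices. Extrusion per mm of travel: 0.8 × 0.12 / (π × 0.875²) = 0.039912. Accumulating E over each segment gives final E = 1.7956.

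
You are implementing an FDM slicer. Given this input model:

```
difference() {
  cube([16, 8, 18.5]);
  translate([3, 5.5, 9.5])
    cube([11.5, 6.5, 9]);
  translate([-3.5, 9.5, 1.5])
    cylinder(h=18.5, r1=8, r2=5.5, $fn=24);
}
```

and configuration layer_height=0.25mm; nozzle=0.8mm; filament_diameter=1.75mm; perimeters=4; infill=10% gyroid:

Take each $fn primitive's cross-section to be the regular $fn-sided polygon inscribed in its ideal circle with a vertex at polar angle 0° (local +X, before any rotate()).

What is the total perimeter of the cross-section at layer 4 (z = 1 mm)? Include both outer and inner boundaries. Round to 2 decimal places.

48.00 mm

At z = 1 mm: the 16×8 cube contributes its full rectangle (perimeter 48.00 mm); the cube at (3, 5.5) is absent (z outside [9.5, 18.5]); the cone at (-3.5, 9.5) is absent (z outside [1.5, 20]); Subtracting the remaining from the first: none of the subtracted shapes is present at this height, so the 16×8 cube is unchanged — boundary = 48.00 mm. Overall, the cross-section is a single solid region. Total boundary length (outer) = 48.00 mm.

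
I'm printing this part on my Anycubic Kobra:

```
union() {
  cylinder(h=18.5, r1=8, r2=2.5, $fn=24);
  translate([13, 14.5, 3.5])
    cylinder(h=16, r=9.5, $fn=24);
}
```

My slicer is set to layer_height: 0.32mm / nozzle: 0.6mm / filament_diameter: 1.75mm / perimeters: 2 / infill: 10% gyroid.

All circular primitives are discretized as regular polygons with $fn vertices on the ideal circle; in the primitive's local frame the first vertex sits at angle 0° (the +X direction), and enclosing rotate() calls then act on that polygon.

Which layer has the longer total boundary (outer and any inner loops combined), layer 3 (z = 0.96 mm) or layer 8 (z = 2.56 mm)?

layer 3 (z = 0.96 mm)

Layer 3 (z = 0.96): the cone contributes a regular 24-gon of circumradius 7.715 (interpolated between r1=8 and r2=2.5 at t=0.052) (perimeter = 2·24·7.715·sin(180°/24) = 48.33 mm); the cylinder at (13, 14.5) does not reach this height (z outside [3.5, 19.5]); Combining (union): only the cone is present, so the union is just that shape — boundary = 48.33 mm. So its perimeter = 48.33 mm. Layer 8 (z = 2.56): the cone: at t=0.138 of its height the radius interpolates to r₁+(r₂−r₁)t = 7.239, giving a regular 24-gon of that circumradius (perimeter = 2·24·7.239·sin(180°/24) = 45.35 mm); the cylinder at (13, 14.5) is absent (z outside [3.5, 19.5]); Taking the union: only the cone is present, so the union is just that shape — boundary = 45.35 mm. So its perimeter = 45.35 mm. Layer 3 is larger (48.33 vs 45.35 mm).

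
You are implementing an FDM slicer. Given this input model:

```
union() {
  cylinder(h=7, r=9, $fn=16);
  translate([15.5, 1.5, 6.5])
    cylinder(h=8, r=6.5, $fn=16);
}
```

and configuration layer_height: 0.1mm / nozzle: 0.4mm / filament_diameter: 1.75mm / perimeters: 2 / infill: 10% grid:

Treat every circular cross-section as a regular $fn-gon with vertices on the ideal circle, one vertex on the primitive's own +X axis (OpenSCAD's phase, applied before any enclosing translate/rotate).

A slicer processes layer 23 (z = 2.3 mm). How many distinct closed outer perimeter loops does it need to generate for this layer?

At z = 2.3 mm: the r=9 cylinder gives a regular 16-gon of circumradius 9 (constant along its height); the cylinder at (15.5, 1.5) does not reach this height (z outside [6.5, 14.5]); Combining (union): only the r=9 cylinder is present, so the union is just that shape — 1 connected region. The result has 1 disconnected region.

1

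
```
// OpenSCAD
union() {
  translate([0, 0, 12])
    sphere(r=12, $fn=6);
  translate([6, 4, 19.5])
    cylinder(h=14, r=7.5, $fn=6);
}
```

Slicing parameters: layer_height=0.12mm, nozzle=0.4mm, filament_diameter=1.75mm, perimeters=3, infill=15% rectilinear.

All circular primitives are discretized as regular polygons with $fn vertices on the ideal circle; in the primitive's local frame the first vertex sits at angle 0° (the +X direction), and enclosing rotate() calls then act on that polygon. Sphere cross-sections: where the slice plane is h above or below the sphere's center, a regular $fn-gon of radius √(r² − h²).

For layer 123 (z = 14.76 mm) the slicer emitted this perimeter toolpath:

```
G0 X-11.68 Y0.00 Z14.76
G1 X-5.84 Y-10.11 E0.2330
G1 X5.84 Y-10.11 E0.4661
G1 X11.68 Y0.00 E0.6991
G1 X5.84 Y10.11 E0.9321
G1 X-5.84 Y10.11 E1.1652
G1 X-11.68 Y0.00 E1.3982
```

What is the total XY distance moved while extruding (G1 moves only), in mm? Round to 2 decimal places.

Sum the Euclidean lengths of each G1 segment: total = 70.06 mm.

70.06 mm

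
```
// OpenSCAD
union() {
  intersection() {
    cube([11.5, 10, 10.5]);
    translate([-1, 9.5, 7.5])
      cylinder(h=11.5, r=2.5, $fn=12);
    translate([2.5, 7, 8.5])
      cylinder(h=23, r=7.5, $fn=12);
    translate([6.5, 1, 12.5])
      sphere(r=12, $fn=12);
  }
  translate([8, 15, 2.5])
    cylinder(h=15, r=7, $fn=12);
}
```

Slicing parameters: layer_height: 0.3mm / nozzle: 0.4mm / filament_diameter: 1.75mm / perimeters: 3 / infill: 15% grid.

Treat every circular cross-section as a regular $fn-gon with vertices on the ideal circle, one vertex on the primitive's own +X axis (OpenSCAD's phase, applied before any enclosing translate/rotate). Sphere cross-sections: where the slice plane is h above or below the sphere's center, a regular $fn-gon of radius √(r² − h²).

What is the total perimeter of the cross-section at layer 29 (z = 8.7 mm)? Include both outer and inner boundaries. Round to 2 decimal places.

50.94 mm

At z = 8.7 mm: the cube is present — its section is the full 11.5×10 rectangle (perimeter 43.00 mm); the cylinder at (-1, 9.5): section is a regular 12-gon, circumradius r=2.5 (perimeter = 2·12·2.500·sin(180°/12) = 15.53 mm); the cylinder at (2.5, 7): section is a regular 12-gon, circumradius r=7.5 (perimeter = 2·12·7.500·sin(180°/12) = 46.59 mm); the r=12 sphere at (6.5, 1) slices to a regular 12-gon of circumradius 11.382 (√(r²−h²) with h=3.8 from center) (perimeter = 2·12·11.382·sin(180°/12) = 70.70 mm); After intersecting: the r=2.5 cylinder at (-1, 9.5) partially overlaps the 11.5×10 cube; clipping to the common part keeps 3.04 mm²; the running intersection lies inside the r=7.5 cylinder at (2.5, 7), so it is kept whole; the running intersection lies inside the r=12 sphere at (6.5, 1), so it is kept whole — boundary = 7.46 mm; the r=7 cylinder at (8, 15) gives a regular 12-gon of circumradius 7 (constant along its height) (perimeter = 2·12·7.000·sin(180°/12) = 43.48 mm); Taking the union: the 2 present regions are separate (no shared area or edge), so areas and boundary lengths simply add and each stays a separate island — boundary = 50.94 mm. Overall, the cross-section has 2 separate islands. Total boundary length (outer) = 50.94 mm.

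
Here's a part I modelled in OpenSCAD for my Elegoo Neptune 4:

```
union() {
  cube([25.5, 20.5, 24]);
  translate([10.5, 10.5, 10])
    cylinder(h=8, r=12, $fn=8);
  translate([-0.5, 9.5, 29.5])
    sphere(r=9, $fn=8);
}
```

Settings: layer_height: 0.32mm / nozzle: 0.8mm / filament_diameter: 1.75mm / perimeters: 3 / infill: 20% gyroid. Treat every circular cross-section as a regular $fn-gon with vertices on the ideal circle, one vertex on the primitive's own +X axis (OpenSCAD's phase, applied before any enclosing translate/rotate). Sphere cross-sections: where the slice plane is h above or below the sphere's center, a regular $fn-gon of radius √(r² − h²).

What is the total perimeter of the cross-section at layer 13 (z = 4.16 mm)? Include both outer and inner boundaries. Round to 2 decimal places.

At z = 4.16 mm: the cube is present — its section is the full 25.5×20.5 rectangle (perimeter 92.00 mm); the cylinder at (10.5, 10.5) is not intersected at this z (z outside [10, 18]); the sphere at (-0.5, 9.5) is absent (|z−center|=25.340 > r=9); Merging all regions: only the 25.5×20.5 cube is present, so the union is just that shape — boundary = 92.00 mm. Overall, the cross-section is a single solid region. Total boundary length (outer) = 92.00 mm.

92.00 mm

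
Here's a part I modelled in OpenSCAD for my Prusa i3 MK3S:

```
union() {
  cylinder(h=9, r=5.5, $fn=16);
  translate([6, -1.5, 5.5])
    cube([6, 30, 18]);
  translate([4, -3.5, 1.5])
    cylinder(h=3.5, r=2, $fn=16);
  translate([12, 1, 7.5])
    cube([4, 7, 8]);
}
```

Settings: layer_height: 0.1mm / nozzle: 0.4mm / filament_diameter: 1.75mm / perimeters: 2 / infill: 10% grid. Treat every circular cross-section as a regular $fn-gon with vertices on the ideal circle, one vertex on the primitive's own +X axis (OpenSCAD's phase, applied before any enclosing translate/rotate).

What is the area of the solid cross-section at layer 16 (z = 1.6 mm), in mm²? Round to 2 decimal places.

At z = 1.6 mm: the r=5.5 cylinder contributes a regular 16-gon of circumradius 5.5 (area = (16/2)·5.500²·sin(360°/16) = 92.61 mm²); the cube at (6, -1.5) is not intersected at this z (z outside [5.5, 23.5]); the cylinder at (4, -3.5): section is a regular 16-gon, circumradius r=2 (area = (16/2)·2.000²·sin(360°/16) = 12.25 mm²); the cube at (12, 1) is not intersected at this z (z outside [7.5, 15.5]); Merging all regions: the regions partially overlap — summed areas 104.86 mm² minus the doubly-counted overlap 6.09 mm² gives 98.77 mm² — area = 98.77 mm². Overall, the cross-section is a single solid region. Net area = 98.77 mm².

98.77 mm²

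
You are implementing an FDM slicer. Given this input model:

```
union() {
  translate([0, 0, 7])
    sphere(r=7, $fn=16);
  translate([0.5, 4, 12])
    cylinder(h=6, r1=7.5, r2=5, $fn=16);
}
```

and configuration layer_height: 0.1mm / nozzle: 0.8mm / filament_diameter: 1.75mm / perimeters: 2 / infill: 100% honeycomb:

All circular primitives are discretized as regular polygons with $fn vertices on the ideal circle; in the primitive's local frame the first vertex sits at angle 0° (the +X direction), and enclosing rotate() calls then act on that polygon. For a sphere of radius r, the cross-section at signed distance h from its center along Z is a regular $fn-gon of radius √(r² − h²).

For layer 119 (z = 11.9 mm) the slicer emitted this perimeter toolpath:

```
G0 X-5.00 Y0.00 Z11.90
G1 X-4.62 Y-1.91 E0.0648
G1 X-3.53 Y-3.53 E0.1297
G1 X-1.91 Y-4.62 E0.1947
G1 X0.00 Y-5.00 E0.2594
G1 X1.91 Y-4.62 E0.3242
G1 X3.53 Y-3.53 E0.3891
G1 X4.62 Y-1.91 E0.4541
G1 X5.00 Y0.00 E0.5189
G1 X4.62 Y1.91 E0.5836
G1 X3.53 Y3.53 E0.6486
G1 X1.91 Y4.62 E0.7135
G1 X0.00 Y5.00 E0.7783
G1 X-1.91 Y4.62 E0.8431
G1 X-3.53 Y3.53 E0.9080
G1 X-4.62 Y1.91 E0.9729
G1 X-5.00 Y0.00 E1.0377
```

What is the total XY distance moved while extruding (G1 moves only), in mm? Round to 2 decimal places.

31.20 mm

Sum the Euclidean lengths of each G1 segment: total = 31.20 mm.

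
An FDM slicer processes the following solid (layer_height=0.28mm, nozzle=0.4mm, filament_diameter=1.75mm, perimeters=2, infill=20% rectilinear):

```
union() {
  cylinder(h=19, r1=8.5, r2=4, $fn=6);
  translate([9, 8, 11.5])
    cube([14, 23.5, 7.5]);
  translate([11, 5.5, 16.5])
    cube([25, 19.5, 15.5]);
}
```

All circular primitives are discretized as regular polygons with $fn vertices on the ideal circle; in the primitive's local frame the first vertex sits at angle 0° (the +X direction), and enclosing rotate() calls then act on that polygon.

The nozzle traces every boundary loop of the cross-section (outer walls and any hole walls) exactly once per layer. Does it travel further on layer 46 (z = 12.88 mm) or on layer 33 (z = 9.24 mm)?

Layer 46 (z = 12.88): the cone: at t=0.678 of its height the radius interpolates to r₁+(r₂−r₁)t = 5.449, giving a regular 6-gon of that circumradius (perimeter = 2·6·5.449·sin(180°/6) = 32.70 mm); the 14×23.5 cube at (9, 8) contributes its full rectangle (perimeter 75.00 mm); the cube at (11, 5.5) does not reach this height (z outside [16.5, 32]); Taking the union: the 2 present regions are separate (no shared area or edge), so areas and boundary lengths simply add and each stays a separate island — boundary = 107.70 mm. So its perimeter = 107.70 mm. Layer 33 (z = 9.24): the cone contributes a regular 6-gon of circumradius 6.312 (interpolated between r1=8.5 and r2=4 at t=0.486) (perimeter = 2·6·6.312·sin(180°/6) = 37.87 mm); the cube at (9, 8) is not intersected at this z (z outside [11.5, 19]); the cube at (11, 5.5) is absent (z outside [16.5, 32]); Merging all regions: only the cone is present, so the union is just that shape — boundary = 37.87 mm. So its perimeter = 37.87 mm. Layer 46 is larger (107.70 vs 37.87 mm).

layer 46 (z = 12.88 mm)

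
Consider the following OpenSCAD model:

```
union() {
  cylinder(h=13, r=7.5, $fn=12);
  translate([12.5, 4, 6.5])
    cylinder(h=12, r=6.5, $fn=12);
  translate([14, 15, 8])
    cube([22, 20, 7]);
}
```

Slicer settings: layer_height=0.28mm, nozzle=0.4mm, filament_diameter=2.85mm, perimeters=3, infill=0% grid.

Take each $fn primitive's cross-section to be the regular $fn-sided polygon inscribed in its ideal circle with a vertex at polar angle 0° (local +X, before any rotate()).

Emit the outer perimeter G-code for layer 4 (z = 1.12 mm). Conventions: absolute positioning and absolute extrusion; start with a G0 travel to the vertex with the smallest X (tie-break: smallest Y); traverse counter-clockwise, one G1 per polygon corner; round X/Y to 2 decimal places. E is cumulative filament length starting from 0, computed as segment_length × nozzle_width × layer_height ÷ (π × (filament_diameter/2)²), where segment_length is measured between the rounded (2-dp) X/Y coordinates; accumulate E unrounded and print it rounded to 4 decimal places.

At z = 1.12 mm: the cylinder: section is a regular 12-gon, circumradius r=7.5; the cylinder at (12.5, 4) is absent (z outside [6.5, 18.5]); the cube at (14, 15) is not intersected at this z (z outside [8, 15]); Taking the union: only the r=7.5 cylinder is present, so the union is just that shape — 1 connected region. The outline is a single polygon with 12 vertices. Extrusion per mm of travel: 0.4 × 0.28 / (π × 1.425²) = 0.017557. Accumulating E over each segment gives final E = 0.8182.

G0 X-7.50 Y0.00 Z1.12
G1 X-6.50 Y-3.75 E0.0681
G1 X-3.75 Y-6.50 E0.1364
G1 X0.00 Y-7.50 E0.2046
G1 X3.75 Y-6.50 E0.2727
G1 X6.50 Y-3.75 E0.3410
G1 X7.50 Y0.00 E0.4091
G1 X6.50 Y3.75 E0.4772
G1 X3.75 Y6.50 E0.5455
G1 X0.00 Y7.50 E0.6137
G1 X-3.75 Y6.50 E0.6818
G1 X-6.50 Y3.75 E0.7501
G1 X-7.50 Y0.00 E0.8182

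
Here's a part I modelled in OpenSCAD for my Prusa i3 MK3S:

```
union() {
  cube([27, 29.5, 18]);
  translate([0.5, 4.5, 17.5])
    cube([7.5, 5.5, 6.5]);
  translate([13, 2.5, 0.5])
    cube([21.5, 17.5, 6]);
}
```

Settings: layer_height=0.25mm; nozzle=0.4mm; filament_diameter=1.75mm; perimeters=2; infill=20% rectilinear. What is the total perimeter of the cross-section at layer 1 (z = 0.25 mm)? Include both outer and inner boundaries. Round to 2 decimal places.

At z = 0.25 mm: the 27×29.5 cube contributes its full rectangle (perimeter 113.00 mm); the cube at (0.5, 4.5) does not reach this height (z outside [17.5, 24]); the cube at (13, 2.5) does not reach this height (z outside [0.5, 6.5]); Merging all regions: only the 27×29.5 cube is present, so the union is just that shape — boundary = 113.00 mm. Overall, the cross-section is a single solid region. Total boundary length (outer) = 113.00 mm.

113.00 mm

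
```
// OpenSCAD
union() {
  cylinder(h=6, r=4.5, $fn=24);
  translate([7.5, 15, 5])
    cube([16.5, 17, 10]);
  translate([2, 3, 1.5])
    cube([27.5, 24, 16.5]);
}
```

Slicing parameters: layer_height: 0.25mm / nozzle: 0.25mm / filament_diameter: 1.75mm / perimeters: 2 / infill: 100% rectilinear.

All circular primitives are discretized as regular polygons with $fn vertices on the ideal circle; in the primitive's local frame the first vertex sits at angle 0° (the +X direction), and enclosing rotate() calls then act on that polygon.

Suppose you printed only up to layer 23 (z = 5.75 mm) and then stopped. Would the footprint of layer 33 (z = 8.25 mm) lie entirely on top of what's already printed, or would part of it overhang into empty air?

Compare the two slices. At z = 5.75: the r=4.5 cylinder contributes a regular 24-gon of circumradius 4.5 (area = (24/2)·4.500²·sin(360°/24) = 62.89 mm²); the cube at (7.5, 15) (footprint 16.5×17) is included at this height (area 280.50 mm²); the 27.5×24 cube at (2, 3) contributes its full rectangle (area 660.00 mm²); Taking the union: the regions partially overlap — summed areas 1003.39 mm² minus the doubly-counted overlap 198.75 mm² gives 804.64 mm² — area = 804.64 mm². At z = 8.25: the cylinder does not reach this height (z outside [0, 6]); the 16.5×17 cube at (7.5, 15) contributes its full rectangle (area 280.50 mm²); the 27.5×24 cube at (2, 3) contributes its full rectangle (area 660.00 mm²); Merging all regions: the regions partially overlap — summed areas 940.50 mm² minus the doubly-counted overlap 198.00 mm² gives 742.50 mm² — area = 742.50 mm². Checking containment: the cross-section at z = 8.25 is a subset of the cross-section at z = 5.75.

entirely on top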